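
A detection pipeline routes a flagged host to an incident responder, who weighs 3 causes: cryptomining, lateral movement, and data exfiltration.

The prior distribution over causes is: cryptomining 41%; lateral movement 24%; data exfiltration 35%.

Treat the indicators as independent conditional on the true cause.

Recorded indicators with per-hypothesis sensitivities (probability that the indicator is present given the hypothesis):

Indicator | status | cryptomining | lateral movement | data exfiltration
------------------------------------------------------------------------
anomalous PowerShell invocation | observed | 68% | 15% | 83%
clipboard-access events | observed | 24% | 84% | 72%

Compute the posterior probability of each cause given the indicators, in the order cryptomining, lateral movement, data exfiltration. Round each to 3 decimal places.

By Bayes' rule with conditional independence, the unnormalized weight for each hypothesis is prior × ∏ likelihoods:
  cryptomining: 0.41 × 0.68 × 0.24 = 0.066912
  lateral movement: 0.24 × 0.15 × 0.84 = 0.03024
  data exfiltration: 0.35 × 0.83 × 0.72 = 0.20916
Normalizing constant Z = 0.066912 + 0.03024 + 0.20916 = 0.30631.
P(cryptomining | evidence) = 0.066912 / 0.30631 ≈ 0.218
P(lateral movement | evidence) = 0.03024 / 0.30631 ≈ 0.099
P(data exfiltration | evidence) = 0.20916 / 0.30631 ≈ 0.683

0.218, 0.099, 0.683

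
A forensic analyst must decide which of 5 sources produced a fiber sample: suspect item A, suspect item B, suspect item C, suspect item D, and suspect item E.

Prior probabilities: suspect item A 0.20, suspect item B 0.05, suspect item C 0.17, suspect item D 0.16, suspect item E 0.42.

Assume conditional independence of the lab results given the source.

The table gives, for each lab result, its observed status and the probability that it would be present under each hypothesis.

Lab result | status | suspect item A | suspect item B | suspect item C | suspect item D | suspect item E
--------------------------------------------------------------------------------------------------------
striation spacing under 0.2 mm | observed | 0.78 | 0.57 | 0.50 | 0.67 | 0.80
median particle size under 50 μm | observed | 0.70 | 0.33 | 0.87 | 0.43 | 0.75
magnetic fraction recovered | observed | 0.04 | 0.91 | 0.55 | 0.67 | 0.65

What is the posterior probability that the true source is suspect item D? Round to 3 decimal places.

0.124

Multiply each prior by the joint likelihood of the lab result pattern:
  suspect item A: 0.20 × 0.78 × 0.70 × 0.04 = 0.004368
  suspect item B: 0.05 × 0.57 × 0.33 × 0.91 = 0.0085585
  suspect item C: 0.17 × 0.50 × 0.87 × 0.55 = 0.040673
  suspect item D: 0.16 × 0.67 × 0.43 × 0.67 = 0.030884
  suspect item E: 0.42 × 0.80 × 0.75 × 0.65 = 0.1638
The unnormalized weights sum to 0.24828.
P(suspect item D | evidence) = 0.030884 / 0.24828 ≈ 0.124.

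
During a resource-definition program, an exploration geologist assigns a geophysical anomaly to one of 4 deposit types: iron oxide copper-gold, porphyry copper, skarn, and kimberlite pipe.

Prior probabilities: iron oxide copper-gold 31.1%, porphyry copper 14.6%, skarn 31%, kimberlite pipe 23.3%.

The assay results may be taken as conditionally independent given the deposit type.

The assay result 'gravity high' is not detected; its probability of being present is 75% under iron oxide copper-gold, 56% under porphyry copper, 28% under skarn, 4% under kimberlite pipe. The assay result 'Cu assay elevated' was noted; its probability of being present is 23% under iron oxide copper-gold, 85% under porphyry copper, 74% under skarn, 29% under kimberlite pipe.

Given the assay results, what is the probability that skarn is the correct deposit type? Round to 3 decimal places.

0.546

Multiply each prior by the joint likelihood of the assay result pattern (using 1 − P(present | H) for each absent assay result):
  iron oxide copper-gold: 0.311 × (1 − 0.75) × 0.23 = 0.017882
  porphyry copper: 0.146 × (1 − 0.56) × 0.85 = 0.054604
  skarn: 0.310 × (1 − 0.28) × 0.74 = 0.16517
  kimberlite pipe: 0.233 × (1 − 0.04) × 0.29 = 0.064867
The unnormalized weights sum to 0.30252.
P(skarn | evidence) = 0.16517 / 0.30252 ≈ 0.546.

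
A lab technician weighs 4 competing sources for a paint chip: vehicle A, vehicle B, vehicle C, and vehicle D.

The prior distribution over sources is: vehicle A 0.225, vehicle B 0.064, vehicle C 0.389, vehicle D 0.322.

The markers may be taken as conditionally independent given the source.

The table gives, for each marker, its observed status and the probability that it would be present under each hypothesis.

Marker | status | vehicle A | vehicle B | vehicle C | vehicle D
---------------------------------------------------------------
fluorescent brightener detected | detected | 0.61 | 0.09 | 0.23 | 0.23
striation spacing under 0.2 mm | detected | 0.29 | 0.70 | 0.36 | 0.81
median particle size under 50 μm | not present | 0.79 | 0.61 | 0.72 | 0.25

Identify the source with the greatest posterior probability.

By Bayes' rule with conditional independence, the unnormalized weight for each hypothesis is prior × ∏ likelihoods (using 1 − P(present | H) for each absent marker):
  vehicle A: 0.225 × 0.61 × 0.29 × (1 − 0.79) = 0.0083585
  vehicle B: 0.064 × 0.09 × 0.70 × (1 − 0.61) = 0.0015725
  vehicle C: 0.389 × 0.23 × 0.36 × (1 − 0.72) = 0.0090186
  vehicle D: 0.322 × 0.23 × 0.81 × (1 − 0.25) = 0.044991
Normalizing constant Z = 0.0083585 + 0.0015725 + 0.0090186 + 0.044991 = 0.063941.
P(vehicle A | evidence) ≈ 0.0083585 / 0.063941 ≈ 0.131
P(vehicle B | evidence) ≈ 0.0015725 / 0.063941 ≈ 0.025
P(vehicle C | evidence) ≈ 0.0090186 / 0.063941 ≈ 0.141
P(vehicle D | evidence) ≈ 0.044991 / 0.063941 ≈ 0.704
The largest is 0.704, so vehicle D is most probable.

vehicle D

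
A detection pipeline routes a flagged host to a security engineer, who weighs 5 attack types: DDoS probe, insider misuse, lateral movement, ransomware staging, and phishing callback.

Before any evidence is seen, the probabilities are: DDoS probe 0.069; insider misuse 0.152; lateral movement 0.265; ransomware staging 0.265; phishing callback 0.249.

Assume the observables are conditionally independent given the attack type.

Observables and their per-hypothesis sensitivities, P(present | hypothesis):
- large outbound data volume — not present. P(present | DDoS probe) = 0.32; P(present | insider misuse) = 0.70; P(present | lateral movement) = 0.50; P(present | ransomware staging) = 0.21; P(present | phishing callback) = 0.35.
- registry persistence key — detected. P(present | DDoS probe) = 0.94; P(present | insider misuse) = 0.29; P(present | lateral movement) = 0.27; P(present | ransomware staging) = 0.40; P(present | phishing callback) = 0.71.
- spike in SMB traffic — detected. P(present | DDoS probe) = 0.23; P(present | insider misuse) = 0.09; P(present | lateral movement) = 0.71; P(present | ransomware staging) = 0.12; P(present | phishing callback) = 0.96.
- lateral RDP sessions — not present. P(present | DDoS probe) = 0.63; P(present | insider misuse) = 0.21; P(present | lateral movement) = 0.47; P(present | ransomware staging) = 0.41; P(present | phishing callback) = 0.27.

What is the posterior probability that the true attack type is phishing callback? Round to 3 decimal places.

0.770

Multiply each prior by the joint likelihood of the observable pattern (using 1 − P(present | H) for each absent observable):
  DDoS probe: 0.069 × (1 − 0.32) × 0.94 × 0.23 × (1 − 0.63) = 0.0037533
  insider misuse: 0.152 × (1 − 0.70) × 0.29 × 0.09 × (1 − 0.21) = 0.00094023
  lateral movement: 0.265 × (1 − 0.50) × 0.27 × 0.71 × (1 − 0.47) = 0.013462
  ransomware staging: 0.265 × (1 − 0.21) × 0.40 × 0.12 × (1 − 0.41) = 0.0059288
  phishing callback: 0.249 × (1 − 0.35) × 0.71 × 0.96 × (1 − 0.27) = 0.080531
The unnormalized weights sum to 0.10462.
P(phishing callback | evidence) = 0.080531 / 0.10462 ≈ 0.770.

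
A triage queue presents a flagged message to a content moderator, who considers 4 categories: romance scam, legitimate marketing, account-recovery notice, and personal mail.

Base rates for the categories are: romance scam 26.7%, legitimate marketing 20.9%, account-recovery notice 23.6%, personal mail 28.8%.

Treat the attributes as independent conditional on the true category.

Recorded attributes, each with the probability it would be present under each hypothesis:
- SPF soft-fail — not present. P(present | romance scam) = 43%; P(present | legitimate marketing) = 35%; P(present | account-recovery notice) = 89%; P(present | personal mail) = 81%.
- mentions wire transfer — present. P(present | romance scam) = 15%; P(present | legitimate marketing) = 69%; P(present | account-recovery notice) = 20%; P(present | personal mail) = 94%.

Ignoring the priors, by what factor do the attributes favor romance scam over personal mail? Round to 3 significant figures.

The Bayes factor is the ratio of the joint likelihoods of the attribute pattern under the two hypotheses (using 1 − P(present | H) for each absent attribute).
  romance scam: (1 − 0.43) × 0.15 = 0.0855
  personal mail: (1 − 0.81) × 0.94 = 0.1786
Bayes factor = 0.0855 / 0.1786 ≈ 0.479

0.479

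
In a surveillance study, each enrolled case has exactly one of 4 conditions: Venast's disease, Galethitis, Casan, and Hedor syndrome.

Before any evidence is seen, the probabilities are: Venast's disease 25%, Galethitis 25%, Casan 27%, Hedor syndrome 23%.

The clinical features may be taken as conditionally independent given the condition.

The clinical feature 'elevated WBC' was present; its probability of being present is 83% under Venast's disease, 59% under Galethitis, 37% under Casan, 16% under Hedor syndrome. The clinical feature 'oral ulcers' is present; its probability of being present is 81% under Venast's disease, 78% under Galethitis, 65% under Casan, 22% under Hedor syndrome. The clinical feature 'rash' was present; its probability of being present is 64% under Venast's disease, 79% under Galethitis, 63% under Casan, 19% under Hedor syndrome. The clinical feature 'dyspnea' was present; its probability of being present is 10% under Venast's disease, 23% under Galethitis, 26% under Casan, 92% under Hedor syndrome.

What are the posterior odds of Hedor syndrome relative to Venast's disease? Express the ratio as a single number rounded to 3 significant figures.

0.132

Posterior odds equal prior odds times the likelihood ratio; only the two competing hypotheses matter.
  Hedor syndrome: 0.23 × 0.16 × 0.22 × 0.19 × 0.92 = 0.0014152
  Venast's disease: 0.25 × 0.83 × 0.81 × 0.64 × 0.10 = 0.010757
Posterior odds = 0.0014152 / 0.010757 ≈ 0.132.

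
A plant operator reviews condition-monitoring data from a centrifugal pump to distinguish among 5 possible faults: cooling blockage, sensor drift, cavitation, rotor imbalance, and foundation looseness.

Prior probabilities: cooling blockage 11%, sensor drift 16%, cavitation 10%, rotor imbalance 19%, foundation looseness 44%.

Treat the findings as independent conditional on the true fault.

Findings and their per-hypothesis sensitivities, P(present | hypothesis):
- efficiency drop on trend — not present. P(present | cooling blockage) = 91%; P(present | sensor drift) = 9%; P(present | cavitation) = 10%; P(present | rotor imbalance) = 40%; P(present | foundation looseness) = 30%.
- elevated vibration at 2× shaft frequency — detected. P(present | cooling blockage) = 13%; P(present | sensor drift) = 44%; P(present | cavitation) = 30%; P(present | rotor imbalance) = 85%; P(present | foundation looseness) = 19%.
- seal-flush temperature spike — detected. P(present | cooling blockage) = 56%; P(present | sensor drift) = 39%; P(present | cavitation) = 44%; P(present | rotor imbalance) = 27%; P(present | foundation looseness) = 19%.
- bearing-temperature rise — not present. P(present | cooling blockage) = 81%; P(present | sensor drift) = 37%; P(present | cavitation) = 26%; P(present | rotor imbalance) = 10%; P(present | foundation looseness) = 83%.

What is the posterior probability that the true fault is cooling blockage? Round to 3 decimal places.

Multiply each prior by the joint likelihood of the evidence pattern (using 1 − P(present | H) for each absent finding):
  cooling blockage: 0.11 × (1 − 0.91) × 0.13 × 0.56 × (1 − 0.81) = 0.00013694
  sensor drift: 0.16 × (1 − 0.09) × 0.44 × 0.39 × (1 − 0.37) = 0.015741
  cavitation: 0.10 × (1 − 0.10) × 0.30 × 0.44 × (1 − 0.26) = 0.0087912
  rotor imbalance: 0.19 × (1 − 0.40) × 0.85 × 0.27 × (1 − 0.10) = 0.023547
  foundation looseness: 0.44 × (1 − 0.30) × 0.19 × 0.19 × (1 − 0.83) = 0.0018902
Marginal likelihood of the evidence = 0.050106.
P(cooling blockage | evidence) = 0.00013694 / 0.050106 ≈ 0.003.

0.003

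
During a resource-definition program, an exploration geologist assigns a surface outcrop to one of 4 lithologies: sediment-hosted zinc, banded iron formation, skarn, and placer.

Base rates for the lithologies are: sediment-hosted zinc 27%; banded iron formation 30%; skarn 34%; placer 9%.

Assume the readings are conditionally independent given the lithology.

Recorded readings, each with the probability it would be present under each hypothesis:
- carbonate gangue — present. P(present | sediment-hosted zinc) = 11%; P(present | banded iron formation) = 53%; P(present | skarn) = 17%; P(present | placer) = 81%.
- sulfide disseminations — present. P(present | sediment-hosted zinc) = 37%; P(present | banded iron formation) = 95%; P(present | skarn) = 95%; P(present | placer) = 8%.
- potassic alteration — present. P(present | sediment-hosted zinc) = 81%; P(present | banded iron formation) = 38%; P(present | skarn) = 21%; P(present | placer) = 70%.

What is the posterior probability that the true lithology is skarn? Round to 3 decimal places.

0.141

By Bayes' rule with conditional independence, the unnormalized weight for each hypothesis is prior × ∏ likelihoods:
  sediment-hosted zinc: 0.27 × 0.11 × 0.37 × 0.81 = 0.0089011
  banded iron formation: 0.30 × 0.53 × 0.95 × 0.38 = 0.057399
  skarn: 0.34 × 0.17 × 0.95 × 0.21 = 0.011531
  placer: 0.09 × 0.81 × 0.08 × 0.70 = 0.0040824
The unnormalized weights sum to 0.081914.
P(skarn | evidence) = 0.011531 / 0.081914 ≈ 0.141.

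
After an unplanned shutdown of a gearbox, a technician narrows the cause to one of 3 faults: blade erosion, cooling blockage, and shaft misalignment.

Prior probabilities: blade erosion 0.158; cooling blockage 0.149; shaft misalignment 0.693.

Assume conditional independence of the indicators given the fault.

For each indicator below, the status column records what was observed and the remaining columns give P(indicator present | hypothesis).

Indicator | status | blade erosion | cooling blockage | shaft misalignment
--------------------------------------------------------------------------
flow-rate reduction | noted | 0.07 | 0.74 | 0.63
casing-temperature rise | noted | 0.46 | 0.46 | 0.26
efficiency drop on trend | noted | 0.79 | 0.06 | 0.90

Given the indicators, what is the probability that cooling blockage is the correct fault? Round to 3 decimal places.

By Bayes' rule with conditional independence, the unnormalized weight for each hypothesis is prior × ∏ likelihoods:
  blade erosion: 0.158 × 0.07 × 0.46 × 0.79 = 0.0040192
  cooling blockage: 0.149 × 0.74 × 0.46 × 0.06 = 0.0030432
  shaft misalignment: 0.693 × 0.63 × 0.26 × 0.90 = 0.10216
Marginal likelihood of the evidence = 0.10922.
P(cooling blockage | evidence) = 0.0030432 / 0.10922 ≈ 0.028.

0.028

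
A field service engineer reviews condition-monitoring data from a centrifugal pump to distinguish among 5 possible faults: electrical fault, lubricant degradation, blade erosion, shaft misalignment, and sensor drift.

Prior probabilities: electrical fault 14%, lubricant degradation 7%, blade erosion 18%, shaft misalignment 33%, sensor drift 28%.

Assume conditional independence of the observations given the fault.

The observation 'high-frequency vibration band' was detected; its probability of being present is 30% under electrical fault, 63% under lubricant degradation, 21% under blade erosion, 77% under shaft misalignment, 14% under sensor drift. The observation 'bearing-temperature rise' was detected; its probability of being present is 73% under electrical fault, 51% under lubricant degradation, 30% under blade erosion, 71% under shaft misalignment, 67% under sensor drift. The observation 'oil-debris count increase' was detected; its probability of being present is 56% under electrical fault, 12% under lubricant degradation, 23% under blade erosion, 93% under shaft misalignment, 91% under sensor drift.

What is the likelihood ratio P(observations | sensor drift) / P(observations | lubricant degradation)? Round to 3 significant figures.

Take the product of per-observation likelihoods under each hypothesis, then divide.
  sensor drift: 0.14 × 0.67 × 0.91 = 0.085358
  lubricant degradation: 0.63 × 0.51 × 0.12 = 0.038556
Bayes factor = 0.085358 / 0.038556 ≈ 2.21

2.21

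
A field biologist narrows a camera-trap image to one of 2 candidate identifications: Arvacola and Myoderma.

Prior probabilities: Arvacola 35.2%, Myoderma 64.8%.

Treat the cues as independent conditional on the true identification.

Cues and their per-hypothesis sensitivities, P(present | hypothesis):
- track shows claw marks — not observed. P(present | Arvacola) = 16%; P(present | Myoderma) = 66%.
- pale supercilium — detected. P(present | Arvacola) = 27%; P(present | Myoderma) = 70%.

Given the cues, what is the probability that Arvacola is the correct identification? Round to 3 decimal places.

0.341

For each hypothesis, the unnormalized posterior weight is prior × product of the cue likelihoods (using 1 − P(present | H) for each absent cue):
  Arvacola: 0.352 × (1 − 0.16) × 0.27 = 0.079834
  Myoderma: 0.648 × (1 − 0.66) × 0.70 = 0.15422
The unnormalized weights sum to 0.23406.
P(Arvacola | evidence) = 0.079834 / 0.23406 ≈ 0.341.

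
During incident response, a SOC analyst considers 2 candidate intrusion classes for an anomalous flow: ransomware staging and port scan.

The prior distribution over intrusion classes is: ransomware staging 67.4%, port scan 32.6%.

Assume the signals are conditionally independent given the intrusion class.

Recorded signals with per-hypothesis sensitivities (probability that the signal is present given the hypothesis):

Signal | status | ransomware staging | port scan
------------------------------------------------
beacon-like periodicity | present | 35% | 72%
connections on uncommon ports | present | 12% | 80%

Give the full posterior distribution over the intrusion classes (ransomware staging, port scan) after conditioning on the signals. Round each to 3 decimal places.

By Bayes' rule with conditional independence, the unnormalized weight for each hypothesis is prior × ∏ likelihoods:
  ransomware staging: 0.674 × 0.35 × 0.12 = 0.028308
  port scan: 0.326 × 0.72 × 0.80 = 0.18778
Normalizing constant Z = 0.028308 + 0.18778 = 0.21608.
P(ransomware staging | evidence) = 0.028308 / 0.21608 ≈ 0.131
P(port scan | evidence) = 0.18778 / 0.21608 ≈ 0.869

0.131, 0.869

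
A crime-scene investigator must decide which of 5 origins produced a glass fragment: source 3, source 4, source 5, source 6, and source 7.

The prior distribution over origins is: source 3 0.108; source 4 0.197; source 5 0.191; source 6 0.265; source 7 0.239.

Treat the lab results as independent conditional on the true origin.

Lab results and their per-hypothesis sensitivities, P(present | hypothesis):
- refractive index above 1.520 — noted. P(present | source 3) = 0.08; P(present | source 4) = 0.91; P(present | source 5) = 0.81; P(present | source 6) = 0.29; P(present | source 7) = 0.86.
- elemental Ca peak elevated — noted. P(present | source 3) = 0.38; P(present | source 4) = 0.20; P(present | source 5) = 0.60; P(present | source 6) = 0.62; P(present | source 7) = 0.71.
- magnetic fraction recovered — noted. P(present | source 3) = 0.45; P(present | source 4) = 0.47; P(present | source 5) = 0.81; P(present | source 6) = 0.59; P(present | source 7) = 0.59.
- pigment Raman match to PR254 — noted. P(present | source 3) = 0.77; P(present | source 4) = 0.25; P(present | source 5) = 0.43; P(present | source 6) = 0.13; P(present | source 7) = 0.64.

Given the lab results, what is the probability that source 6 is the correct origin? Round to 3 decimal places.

For each hypothesis, the unnormalized posterior weight is prior × product of the lab result likelihoods:
  source 3: 0.108 × 0.08 × 0.38 × 0.45 × 0.77 = 0.0011376
  source 4: 0.197 × 0.91 × 0.20 × 0.47 × 0.25 = 0.0042128
  source 5: 0.191 × 0.81 × 0.60 × 0.81 × 0.43 = 0.032331
  source 6: 0.265 × 0.29 × 0.62 × 0.59 × 0.13 = 0.0036545
  source 7: 0.239 × 0.86 × 0.71 × 0.59 × 0.64 = 0.055104
Normalizing constant Z = 0.0011376 + 0.0042128 + 0.032331 + 0.0036545 + 0.055104 = 0.096441.
P(source 6 | evidence) = 0.0036545 / 0.096441 ≈ 0.038.

0.038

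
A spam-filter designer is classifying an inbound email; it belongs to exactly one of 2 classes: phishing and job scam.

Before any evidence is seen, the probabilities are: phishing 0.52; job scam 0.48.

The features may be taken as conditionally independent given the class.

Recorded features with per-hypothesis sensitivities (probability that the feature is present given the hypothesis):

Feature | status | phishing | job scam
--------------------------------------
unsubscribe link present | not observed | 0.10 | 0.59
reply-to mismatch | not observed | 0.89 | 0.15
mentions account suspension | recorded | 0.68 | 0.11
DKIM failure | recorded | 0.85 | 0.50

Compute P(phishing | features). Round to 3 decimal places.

For each hypothesis, the unnormalized posterior weight is prior × product of the feature likelihoods (using 1 − P(present | H) for each absent feature):
  phishing: 0.52 × (1 − 0.10) × (1 − 0.89) × 0.68 × 0.85 = 0.029755
  job scam: 0.48 × (1 − 0.59) × (1 − 0.15) × 0.11 × 0.50 = 0.0092004
Normalizing constant Z = 0.029755 + 0.0092004 = 0.038956.
P(phishing | evidence) = 0.029755 / 0.038956 ≈ 0.764.

0.764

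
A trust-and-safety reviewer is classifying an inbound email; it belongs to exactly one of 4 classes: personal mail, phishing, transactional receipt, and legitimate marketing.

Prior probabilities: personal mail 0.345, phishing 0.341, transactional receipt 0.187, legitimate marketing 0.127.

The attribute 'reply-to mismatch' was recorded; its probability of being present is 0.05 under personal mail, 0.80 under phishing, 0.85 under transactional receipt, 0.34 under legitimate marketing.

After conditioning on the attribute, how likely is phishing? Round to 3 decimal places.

By Bayes' rule, the unnormalized weight for each hypothesis is prior × likelihood:
  personal mail: 0.345 × 0.05 = 0.01725
  phishing: 0.341 × 0.80 = 0.2728
  transactional receipt: 0.187 × 0.85 = 0.15895
  legitimate marketing: 0.127 × 0.34 = 0.04318
The unnormalized weights sum to 0.49218.
P(phishing | evidence) = 0.2728 / 0.49218 ≈ 0.554.

0.554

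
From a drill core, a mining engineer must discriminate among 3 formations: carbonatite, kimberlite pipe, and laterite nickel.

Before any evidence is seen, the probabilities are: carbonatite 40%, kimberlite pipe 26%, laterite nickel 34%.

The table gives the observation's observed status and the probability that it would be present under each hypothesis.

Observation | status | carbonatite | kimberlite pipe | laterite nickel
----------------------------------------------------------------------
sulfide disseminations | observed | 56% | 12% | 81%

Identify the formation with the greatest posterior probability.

laterite nickel

By Bayes' rule, the unnormalized weight for each hypothesis is prior × likelihood:
  carbonatite: 0.40 × 0.56 = 0.224
  kimberlite pipe: 0.26 × 0.12 = 0.0312
  laterite nickel: 0.34 × 0.81 = 0.2754
Marginal likelihood of the evidence = 0.5306.
P(carbonatite | evidence) ≈ 0.224 / 0.5306 ≈ 0.422
P(kimberlite pipe | evidence) ≈ 0.0312 / 0.5306 ≈ 0.059
P(laterite nickel | evidence) ≈ 0.2754 / 0.5306 ≈ 0.519
The largest is 0.519, so laterite nickel is most probable.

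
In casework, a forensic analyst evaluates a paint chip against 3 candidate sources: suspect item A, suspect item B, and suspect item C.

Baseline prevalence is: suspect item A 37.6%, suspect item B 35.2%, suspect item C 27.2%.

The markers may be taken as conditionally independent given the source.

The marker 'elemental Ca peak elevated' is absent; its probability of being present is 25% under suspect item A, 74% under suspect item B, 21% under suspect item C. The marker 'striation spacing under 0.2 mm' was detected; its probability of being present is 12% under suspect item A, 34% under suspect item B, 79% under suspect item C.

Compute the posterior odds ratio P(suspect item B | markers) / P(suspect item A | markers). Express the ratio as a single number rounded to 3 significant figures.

Unnormalized posterior weight (prior times the marker likelihoods) for each of the two hypotheses (using 1 − P(present | H) for each absent marker):
  suspect item B: 0.352 × (1 − 0.74) × 0.34 = 0.031117
  suspect item A: 0.376 × (1 − 0.25) × 0.12 = 0.03384
Odds(suspect item B : suspect item A) = 0.031117 / 0.03384 ≈ 0.920.

0.920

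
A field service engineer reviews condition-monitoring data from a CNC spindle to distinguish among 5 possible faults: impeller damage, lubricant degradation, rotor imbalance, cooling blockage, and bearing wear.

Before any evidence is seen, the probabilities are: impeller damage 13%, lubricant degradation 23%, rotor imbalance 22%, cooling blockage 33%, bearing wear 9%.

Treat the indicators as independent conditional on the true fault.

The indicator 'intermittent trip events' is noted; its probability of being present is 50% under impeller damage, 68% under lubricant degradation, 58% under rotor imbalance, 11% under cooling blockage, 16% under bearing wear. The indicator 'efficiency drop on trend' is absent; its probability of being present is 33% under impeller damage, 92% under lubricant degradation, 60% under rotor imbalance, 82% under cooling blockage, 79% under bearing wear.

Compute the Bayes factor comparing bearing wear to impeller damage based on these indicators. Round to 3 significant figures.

0.100

The Bayes factor is the ratio of the joint likelihoods of the indicator pattern under the two hypotheses (using 1 − P(present | H) for each absent indicator).
  bearing wear: 0.16 × (1 − 0.79) = 0.0336
  impeller damage: 0.50 × (1 − 0.33) = 0.335
Bayes factor = 0.0336 / 0.335 ≈ 0.100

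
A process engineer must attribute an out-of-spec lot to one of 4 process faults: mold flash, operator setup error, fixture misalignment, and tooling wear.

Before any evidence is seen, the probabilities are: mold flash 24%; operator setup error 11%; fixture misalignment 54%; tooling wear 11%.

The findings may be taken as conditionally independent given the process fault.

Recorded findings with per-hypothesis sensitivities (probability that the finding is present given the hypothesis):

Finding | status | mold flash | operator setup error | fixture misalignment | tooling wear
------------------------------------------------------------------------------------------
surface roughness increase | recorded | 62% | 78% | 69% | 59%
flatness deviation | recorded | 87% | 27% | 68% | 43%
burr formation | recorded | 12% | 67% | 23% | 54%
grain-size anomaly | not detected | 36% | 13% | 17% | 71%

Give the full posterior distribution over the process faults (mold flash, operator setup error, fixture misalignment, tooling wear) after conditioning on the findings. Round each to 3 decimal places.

By Bayes' rule with conditional independence, the unnormalized weight for each hypothesis is prior × ∏ likelihoods (using 1 − P(present | H) for each absent finding):
  mold flash: 0.24 × 0.62 × 0.87 × 0.12 × (1 − 0.36) = 0.0099422
  operator setup error: 0.11 × 0.78 × 0.27 × 0.67 × (1 − 0.13) = 0.013503
  fixture misalignment: 0.54 × 0.69 × 0.68 × 0.23 × (1 − 0.17) = 0.048368
  tooling wear: 0.11 × 0.59 × 0.43 × 0.54 × (1 − 0.71) = 0.0043702
Marginal likelihood of the evidence = 0.076184.
P(mold flash | evidence) = 0.0099422 / 0.076184 ≈ 0.131
P(operator setup error | evidence) = 0.013503 / 0.076184 ≈ 0.177
P(fixture misalignment | evidence) = 0.048368 / 0.076184 ≈ 0.635
P(tooling wear | evidence) = 0.0043702 / 0.076184 ≈ 0.057

0.131, 0.177, 0.635, 0.057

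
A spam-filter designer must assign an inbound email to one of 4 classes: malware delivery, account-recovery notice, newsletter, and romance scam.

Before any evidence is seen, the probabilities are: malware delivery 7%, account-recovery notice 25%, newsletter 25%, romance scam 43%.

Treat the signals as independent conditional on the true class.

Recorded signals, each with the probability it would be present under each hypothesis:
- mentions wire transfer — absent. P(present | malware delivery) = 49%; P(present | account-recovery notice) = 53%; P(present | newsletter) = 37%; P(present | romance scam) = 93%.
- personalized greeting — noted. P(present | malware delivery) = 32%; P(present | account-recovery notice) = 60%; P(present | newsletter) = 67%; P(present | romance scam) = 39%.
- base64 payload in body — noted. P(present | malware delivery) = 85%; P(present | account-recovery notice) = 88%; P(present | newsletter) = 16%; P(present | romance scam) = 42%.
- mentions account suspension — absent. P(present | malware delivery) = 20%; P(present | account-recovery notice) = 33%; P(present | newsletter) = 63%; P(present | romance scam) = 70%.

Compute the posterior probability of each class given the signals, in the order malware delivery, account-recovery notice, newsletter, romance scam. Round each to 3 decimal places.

By Bayes' rule with conditional independence, the unnormalized weight for each hypothesis is prior × ∏ likelihoods (using 1 − P(present | H) for each absent signal):
  malware delivery: 0.07 × (1 − 0.49) × 0.32 × 0.85 × (1 − 0.20) = 0.0077683
  account-recovery notice: 0.25 × (1 − 0.53) × 0.60 × 0.88 × (1 − 0.33) = 0.041567
  newsletter: 0.25 × (1 − 0.37) × 0.67 × 0.16 × (1 − 0.63) = 0.0062471
  romance scam: 0.43 × (1 − 0.93) × 0.39 × 0.42 × (1 − 0.70) = 0.0014791
Marginal likelihood of the evidence = 0.057061.
P(malware delivery | evidence) = 0.0077683 / 0.057061 ≈ 0.136
P(account-recovery notice | evidence) = 0.041567 / 0.057061 ≈ 0.728
P(newsletter | evidence) = 0.0062471 / 0.057061 ≈ 0.109
P(romance scam | evidence) = 0.0014791 / 0.057061 ≈ 0.026

0.136, 0.728, 0.109, 0.026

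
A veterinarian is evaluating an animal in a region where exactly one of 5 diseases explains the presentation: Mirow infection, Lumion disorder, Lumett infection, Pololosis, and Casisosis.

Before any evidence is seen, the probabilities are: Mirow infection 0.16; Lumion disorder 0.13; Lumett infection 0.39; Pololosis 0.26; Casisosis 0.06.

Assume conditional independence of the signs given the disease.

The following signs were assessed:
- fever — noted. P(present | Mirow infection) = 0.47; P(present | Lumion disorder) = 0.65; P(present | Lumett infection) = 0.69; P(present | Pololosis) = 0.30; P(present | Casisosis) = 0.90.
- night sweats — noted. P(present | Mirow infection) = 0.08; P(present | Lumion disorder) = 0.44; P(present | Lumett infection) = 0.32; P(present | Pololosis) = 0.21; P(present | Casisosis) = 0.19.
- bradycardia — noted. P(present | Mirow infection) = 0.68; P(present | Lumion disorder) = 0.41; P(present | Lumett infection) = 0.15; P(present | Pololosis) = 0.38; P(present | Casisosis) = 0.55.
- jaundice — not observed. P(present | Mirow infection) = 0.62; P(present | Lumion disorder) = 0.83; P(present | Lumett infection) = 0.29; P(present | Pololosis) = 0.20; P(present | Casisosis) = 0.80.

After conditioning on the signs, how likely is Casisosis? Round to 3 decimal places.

0.058

By Bayes' rule with conditional independence, the unnormalized weight for each hypothesis is prior × ∏ likelihoods (using 1 − P(present | H) for each absent sign):
  Mirow infection: 0.16 × 0.47 × 0.08 × 0.68 × (1 − 0.62) = 0.0015545
  Lumion disorder: 0.13 × 0.65 × 0.44 × 0.41 × (1 − 0.83) = 0.0025914
  Lumett infection: 0.39 × 0.69 × 0.32 × 0.15 × (1 − 0.29) = 0.0091709
  Pololosis: 0.26 × 0.30 × 0.21 × 0.38 × (1 − 0.20) = 0.0049795
  Casisosis: 0.06 × 0.90 × 0.19 × 0.55 × (1 − 0.80) = 0.0011286
Marginal likelihood of the evidence = 0.019425.
P(Casisosis | evidence) = 0.0011286 / 0.019425 ≈ 0.058.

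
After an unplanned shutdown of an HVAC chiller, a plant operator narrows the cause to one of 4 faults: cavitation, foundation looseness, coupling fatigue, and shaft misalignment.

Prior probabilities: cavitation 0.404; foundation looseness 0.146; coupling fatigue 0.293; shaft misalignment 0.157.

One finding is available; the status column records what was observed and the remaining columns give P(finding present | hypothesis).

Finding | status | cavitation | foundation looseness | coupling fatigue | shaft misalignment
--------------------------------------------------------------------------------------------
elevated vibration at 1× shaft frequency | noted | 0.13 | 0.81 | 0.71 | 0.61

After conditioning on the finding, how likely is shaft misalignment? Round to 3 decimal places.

Multiply each prior by the likelihood of the finding:
  cavitation: 0.404 × 0.13 = 0.05252
  foundation looseness: 0.146 × 0.81 = 0.11826
  coupling fatigue: 0.293 × 0.71 = 0.20803
  shaft misalignment: 0.157 × 0.61 = 0.09577
Marginal likelihood of the evidence = 0.47458.
P(shaft misalignment | evidence) = 0.09577 / 0.47458 ≈ 0.202.

0.202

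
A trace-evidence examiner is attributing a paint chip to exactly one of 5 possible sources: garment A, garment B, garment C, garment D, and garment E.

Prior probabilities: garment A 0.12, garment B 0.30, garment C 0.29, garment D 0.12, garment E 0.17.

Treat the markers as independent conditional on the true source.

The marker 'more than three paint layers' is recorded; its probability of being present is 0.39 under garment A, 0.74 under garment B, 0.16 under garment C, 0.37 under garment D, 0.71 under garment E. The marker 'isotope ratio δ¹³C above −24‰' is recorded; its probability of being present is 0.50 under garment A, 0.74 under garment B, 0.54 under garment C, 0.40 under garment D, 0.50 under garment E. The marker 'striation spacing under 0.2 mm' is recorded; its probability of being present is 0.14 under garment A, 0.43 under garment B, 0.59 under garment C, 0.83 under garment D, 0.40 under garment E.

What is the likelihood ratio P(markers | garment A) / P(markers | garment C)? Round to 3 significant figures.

0.536

Joint likelihood of the marker pattern under each hypothesis:
  garment A: 0.39 × 0.50 × 0.14 = 0.0273
  garment C: 0.16 × 0.54 × 0.59 = 0.050976
Bayes factor = 0.0273 / 0.050976 ≈ 0.536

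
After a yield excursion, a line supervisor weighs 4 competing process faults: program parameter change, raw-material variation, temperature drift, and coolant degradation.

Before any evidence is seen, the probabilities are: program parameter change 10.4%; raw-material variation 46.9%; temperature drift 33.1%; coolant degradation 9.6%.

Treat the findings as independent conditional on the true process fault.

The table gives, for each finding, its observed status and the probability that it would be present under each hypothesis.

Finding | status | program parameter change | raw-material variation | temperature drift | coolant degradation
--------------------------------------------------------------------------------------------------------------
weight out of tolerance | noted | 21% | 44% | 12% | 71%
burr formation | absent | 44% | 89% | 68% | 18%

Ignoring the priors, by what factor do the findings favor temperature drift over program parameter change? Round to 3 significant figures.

0.327

Joint likelihood of the evidence pattern under each hypothesis (using 1 − P(present | H) for each absent finding):
  temperature drift: 0.12 × (1 − 0.68) = 0.0384
  program parameter change: 0.21 × (1 − 0.44) = 0.1176
Bayes factor = 0.0384 / 0.1176 ≈ 0.327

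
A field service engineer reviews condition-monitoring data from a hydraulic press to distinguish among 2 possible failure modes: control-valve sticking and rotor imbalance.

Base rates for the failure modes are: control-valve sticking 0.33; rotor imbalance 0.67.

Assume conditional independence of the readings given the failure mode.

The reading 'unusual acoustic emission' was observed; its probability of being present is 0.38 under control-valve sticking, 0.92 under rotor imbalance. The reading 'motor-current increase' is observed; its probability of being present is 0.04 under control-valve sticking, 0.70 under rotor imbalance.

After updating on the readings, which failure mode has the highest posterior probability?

By Bayes' rule with conditional independence, the unnormalized weight for each hypothesis is prior × ∏ likelihoods:
  control-valve sticking: 0.33 × 0.38 × 0.04 = 0.005016
  rotor imbalance: 0.67 × 0.92 × 0.70 = 0.43148
Normalizing constant Z = 0.005016 + 0.43148 = 0.4365.
P(control-valve sticking | evidence) ≈ 0.005016 / 0.4365 ≈ 0.011
P(rotor imbalance | evidence) ≈ 0.43148 / 0.4365 ≈ 0.989
The largest is 0.989, so rotor imbalance is most probable.

rotor imbalance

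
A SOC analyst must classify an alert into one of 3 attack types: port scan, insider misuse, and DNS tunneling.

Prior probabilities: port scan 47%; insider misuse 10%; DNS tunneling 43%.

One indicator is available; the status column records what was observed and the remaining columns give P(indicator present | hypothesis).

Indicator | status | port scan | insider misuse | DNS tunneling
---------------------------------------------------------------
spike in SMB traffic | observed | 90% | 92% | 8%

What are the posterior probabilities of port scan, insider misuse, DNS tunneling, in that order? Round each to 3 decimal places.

0.770, 0.167, 0.063

Multiply each prior by the likelihood of the indicator:
  port scan: 0.47 × 0.90 = 0.423
  insider misuse: 0.10 × 0.92 = 0.092
  DNS tunneling: 0.43 × 0.08 = 0.0344
The unnormalized weights sum to 0.5494.
P(port scan | evidence) = 0.423 / 0.5494 ≈ 0.770
P(insider misuse | evidence) = 0.092 / 0.5494 ≈ 0.167
P(DNS tunneling | evidence) = 0.0344 / 0.5494 ≈ 0.063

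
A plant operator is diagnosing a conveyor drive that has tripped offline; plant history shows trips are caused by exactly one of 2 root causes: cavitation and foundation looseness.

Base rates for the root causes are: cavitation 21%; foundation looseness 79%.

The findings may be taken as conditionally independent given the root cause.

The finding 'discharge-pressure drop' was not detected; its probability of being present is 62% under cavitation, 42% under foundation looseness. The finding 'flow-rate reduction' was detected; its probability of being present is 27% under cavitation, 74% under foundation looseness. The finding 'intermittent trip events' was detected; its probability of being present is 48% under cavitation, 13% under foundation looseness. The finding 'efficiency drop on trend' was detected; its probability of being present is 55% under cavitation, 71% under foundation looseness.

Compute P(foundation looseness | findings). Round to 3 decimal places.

0.846

By Bayes' rule with conditional independence, the unnormalized weight for each hypothesis is prior × ∏ likelihoods (using 1 − P(present | H) for each absent finding):
  cavitation: 0.21 × (1 − 0.62) × 0.27 × 0.48 × 0.55 = 0.0056881
  foundation looseness: 0.79 × (1 − 0.42) × 0.74 × 0.13 × 0.71 = 0.031296
The unnormalized weights sum to 0.036984.
P(foundation looseness | evidence) = 0.031296 / 0.036984 ≈ 0.846.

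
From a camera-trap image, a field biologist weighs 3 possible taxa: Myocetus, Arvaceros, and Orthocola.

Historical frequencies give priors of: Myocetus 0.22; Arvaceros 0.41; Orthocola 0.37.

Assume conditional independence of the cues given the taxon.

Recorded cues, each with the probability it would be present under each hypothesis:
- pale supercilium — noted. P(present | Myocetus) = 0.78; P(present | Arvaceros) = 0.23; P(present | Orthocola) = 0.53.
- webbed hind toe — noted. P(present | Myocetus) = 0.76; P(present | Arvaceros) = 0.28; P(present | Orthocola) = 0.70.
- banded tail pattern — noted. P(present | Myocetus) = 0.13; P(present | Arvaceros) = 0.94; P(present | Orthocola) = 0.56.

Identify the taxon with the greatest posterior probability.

Multiply each prior by the joint likelihood of the cue pattern:
  Myocetus: 0.22 × 0.78 × 0.76 × 0.13 = 0.016954
  Arvaceros: 0.41 × 0.23 × 0.28 × 0.94 = 0.02482
  Orthocola: 0.37 × 0.53 × 0.70 × 0.56 = 0.076871
Normalizing constant Z = 0.016954 + 0.02482 + 0.076871 = 0.11865.
P(Myocetus | evidence) ≈ 0.016954 / 0.11865 ≈ 0.143
P(Arvaceros | evidence) ≈ 0.02482 / 0.11865 ≈ 0.209
P(Orthocola | evidence) ≈ 0.076871 / 0.11865 ≈ 0.648
The largest is 0.648, so Orthocola is most probable.

Orthocola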